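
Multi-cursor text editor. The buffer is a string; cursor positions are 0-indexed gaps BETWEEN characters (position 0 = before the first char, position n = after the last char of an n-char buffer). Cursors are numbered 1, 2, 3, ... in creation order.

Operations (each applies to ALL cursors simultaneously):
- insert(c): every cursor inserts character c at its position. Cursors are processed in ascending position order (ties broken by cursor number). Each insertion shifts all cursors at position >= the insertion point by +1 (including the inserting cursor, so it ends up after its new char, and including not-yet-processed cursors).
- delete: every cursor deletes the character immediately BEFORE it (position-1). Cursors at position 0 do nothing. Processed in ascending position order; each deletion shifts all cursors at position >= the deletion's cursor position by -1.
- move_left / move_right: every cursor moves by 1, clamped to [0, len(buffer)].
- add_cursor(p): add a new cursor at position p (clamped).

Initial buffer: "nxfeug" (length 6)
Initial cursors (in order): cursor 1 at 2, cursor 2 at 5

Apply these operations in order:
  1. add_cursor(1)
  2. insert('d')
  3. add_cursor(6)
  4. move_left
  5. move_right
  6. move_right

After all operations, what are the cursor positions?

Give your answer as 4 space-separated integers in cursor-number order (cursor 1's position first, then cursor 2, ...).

After op 1 (add_cursor(1)): buffer="nxfeug" (len 6), cursors c3@1 c1@2 c2@5, authorship ......
After op 2 (insert('d')): buffer="ndxdfeudg" (len 9), cursors c3@2 c1@4 c2@8, authorship .3.1...2.
After op 3 (add_cursor(6)): buffer="ndxdfeudg" (len 9), cursors c3@2 c1@4 c4@6 c2@8, authorship .3.1...2.
After op 4 (move_left): buffer="ndxdfeudg" (len 9), cursors c3@1 c1@3 c4@5 c2@7, authorship .3.1...2.
After op 5 (move_right): buffer="ndxdfeudg" (len 9), cursors c3@2 c1@4 c4@6 c2@8, authorship .3.1...2.
After op 6 (move_right): buffer="ndxdfeudg" (len 9), cursors c3@3 c1@5 c4@7 c2@9, authorship .3.1...2.

Answer: 5 9 3 7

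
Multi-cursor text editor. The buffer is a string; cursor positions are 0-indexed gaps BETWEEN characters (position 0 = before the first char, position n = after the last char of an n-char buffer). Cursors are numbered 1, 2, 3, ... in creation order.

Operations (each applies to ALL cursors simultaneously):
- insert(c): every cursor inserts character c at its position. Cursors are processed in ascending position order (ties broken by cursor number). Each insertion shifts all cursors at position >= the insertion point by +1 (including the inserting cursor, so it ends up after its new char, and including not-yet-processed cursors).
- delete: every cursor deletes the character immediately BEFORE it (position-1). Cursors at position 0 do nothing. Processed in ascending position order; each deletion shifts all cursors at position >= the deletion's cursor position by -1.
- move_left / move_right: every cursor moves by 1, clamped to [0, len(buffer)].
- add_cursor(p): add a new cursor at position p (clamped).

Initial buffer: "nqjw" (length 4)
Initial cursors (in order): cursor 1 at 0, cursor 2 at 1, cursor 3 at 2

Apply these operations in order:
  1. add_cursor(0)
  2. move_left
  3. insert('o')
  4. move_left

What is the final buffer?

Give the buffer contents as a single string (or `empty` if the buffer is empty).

Answer: ooonoqjw

Derivation:
After op 1 (add_cursor(0)): buffer="nqjw" (len 4), cursors c1@0 c4@0 c2@1 c3@2, authorship ....
After op 2 (move_left): buffer="nqjw" (len 4), cursors c1@0 c2@0 c4@0 c3@1, authorship ....
After op 3 (insert('o')): buffer="ooonoqjw" (len 8), cursors c1@3 c2@3 c4@3 c3@5, authorship 124.3...
After op 4 (move_left): buffer="ooonoqjw" (len 8), cursors c1@2 c2@2 c4@2 c3@4, authorship 124.3...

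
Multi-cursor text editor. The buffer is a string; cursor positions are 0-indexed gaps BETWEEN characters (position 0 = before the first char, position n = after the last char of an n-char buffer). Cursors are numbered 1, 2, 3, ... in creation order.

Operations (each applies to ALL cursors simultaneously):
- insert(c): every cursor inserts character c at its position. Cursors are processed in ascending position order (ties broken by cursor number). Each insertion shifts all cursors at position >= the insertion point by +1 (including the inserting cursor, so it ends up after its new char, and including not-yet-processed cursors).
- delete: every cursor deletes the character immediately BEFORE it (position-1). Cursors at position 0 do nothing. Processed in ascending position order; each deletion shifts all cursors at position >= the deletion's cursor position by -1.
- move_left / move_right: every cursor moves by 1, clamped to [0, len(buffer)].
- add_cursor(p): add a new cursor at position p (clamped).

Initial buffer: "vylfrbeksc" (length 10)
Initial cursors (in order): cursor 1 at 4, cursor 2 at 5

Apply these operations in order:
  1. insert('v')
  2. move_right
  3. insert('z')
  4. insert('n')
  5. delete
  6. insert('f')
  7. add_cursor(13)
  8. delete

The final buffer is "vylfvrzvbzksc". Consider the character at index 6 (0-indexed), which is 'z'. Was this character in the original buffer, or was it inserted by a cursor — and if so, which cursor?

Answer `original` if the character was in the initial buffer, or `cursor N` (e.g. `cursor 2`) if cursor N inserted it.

After op 1 (insert('v')): buffer="vylfvrvbeksc" (len 12), cursors c1@5 c2@7, authorship ....1.2.....
After op 2 (move_right): buffer="vylfvrvbeksc" (len 12), cursors c1@6 c2@8, authorship ....1.2.....
After op 3 (insert('z')): buffer="vylfvrzvbzeksc" (len 14), cursors c1@7 c2@10, authorship ....1.12.2....
After op 4 (insert('n')): buffer="vylfvrznvbzneksc" (len 16), cursors c1@8 c2@12, authorship ....1.112.22....
After op 5 (delete): buffer="vylfvrzvbzeksc" (len 14), cursors c1@7 c2@10, authorship ....1.12.2....
After op 6 (insert('f')): buffer="vylfvrzfvbzfeksc" (len 16), cursors c1@8 c2@12, authorship ....1.112.22....
After op 7 (add_cursor(13)): buffer="vylfvrzfvbzfeksc" (len 16), cursors c1@8 c2@12 c3@13, authorship ....1.112.22....
After op 8 (delete): buffer="vylfvrzvbzksc" (len 13), cursors c1@7 c2@10 c3@10, authorship ....1.12.2...
Authorship (.=original, N=cursor N): . . . . 1 . 1 2 . 2 . . .
Index 6: author = 1

Answer: cursor 1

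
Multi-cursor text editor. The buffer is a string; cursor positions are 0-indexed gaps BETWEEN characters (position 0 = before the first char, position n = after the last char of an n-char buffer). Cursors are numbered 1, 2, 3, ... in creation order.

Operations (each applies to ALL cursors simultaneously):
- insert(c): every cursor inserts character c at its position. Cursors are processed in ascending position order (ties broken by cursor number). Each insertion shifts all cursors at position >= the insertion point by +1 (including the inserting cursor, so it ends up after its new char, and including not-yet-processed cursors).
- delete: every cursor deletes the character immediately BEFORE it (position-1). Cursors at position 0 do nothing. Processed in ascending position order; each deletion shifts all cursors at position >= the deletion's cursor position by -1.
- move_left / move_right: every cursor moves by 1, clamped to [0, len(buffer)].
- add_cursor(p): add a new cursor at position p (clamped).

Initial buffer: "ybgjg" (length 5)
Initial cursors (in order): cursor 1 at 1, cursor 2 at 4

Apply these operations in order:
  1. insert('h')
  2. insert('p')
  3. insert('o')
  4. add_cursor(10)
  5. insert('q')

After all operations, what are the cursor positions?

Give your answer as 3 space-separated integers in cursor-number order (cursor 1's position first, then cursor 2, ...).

After op 1 (insert('h')): buffer="yhbgjhg" (len 7), cursors c1@2 c2@6, authorship .1...2.
After op 2 (insert('p')): buffer="yhpbgjhpg" (len 9), cursors c1@3 c2@8, authorship .11...22.
After op 3 (insert('o')): buffer="yhpobgjhpog" (len 11), cursors c1@4 c2@10, authorship .111...222.
After op 4 (add_cursor(10)): buffer="yhpobgjhpog" (len 11), cursors c1@4 c2@10 c3@10, authorship .111...222.
After op 5 (insert('q')): buffer="yhpoqbgjhpoqqg" (len 14), cursors c1@5 c2@13 c3@13, authorship .1111...22223.

Answer: 5 13 13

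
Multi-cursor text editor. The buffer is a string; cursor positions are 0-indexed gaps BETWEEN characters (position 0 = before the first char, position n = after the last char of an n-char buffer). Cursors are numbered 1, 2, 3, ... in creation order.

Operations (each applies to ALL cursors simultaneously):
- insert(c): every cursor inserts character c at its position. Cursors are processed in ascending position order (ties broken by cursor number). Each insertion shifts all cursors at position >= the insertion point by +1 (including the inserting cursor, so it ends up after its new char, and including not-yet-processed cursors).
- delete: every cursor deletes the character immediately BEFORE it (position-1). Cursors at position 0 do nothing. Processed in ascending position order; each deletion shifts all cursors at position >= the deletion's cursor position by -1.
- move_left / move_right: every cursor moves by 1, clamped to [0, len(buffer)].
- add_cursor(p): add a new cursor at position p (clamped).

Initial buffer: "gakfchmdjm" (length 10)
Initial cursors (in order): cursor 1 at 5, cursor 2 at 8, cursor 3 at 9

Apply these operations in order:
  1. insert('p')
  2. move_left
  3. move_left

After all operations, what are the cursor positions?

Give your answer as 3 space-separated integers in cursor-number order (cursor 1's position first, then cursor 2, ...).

After op 1 (insert('p')): buffer="gakfcphmdpjpm" (len 13), cursors c1@6 c2@10 c3@12, authorship .....1...2.3.
After op 2 (move_left): buffer="gakfcphmdpjpm" (len 13), cursors c1@5 c2@9 c3@11, authorship .....1...2.3.
After op 3 (move_left): buffer="gakfcphmdpjpm" (len 13), cursors c1@4 c2@8 c3@10, authorship .....1...2.3.

Answer: 4 8 10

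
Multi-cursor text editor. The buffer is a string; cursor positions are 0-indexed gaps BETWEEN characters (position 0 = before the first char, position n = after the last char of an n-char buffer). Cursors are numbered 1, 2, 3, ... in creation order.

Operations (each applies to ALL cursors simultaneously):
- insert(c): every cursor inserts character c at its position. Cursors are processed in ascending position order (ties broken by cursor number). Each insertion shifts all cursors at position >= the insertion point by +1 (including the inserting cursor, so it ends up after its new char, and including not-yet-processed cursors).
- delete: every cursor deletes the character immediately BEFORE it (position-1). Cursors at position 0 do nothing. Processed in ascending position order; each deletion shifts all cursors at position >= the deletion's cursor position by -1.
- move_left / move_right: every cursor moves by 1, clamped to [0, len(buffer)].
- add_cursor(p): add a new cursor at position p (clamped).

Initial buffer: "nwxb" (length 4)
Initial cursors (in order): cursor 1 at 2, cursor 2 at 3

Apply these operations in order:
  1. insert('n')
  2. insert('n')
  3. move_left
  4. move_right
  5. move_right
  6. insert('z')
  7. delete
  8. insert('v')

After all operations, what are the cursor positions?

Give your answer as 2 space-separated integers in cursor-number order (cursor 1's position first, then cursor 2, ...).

After op 1 (insert('n')): buffer="nwnxnb" (len 6), cursors c1@3 c2@5, authorship ..1.2.
After op 2 (insert('n')): buffer="nwnnxnnb" (len 8), cursors c1@4 c2@7, authorship ..11.22.
After op 3 (move_left): buffer="nwnnxnnb" (len 8), cursors c1@3 c2@6, authorship ..11.22.
After op 4 (move_right): buffer="nwnnxnnb" (len 8), cursors c1@4 c2@7, authorship ..11.22.
After op 5 (move_right): buffer="nwnnxnnb" (len 8), cursors c1@5 c2@8, authorship ..11.22.
After op 6 (insert('z')): buffer="nwnnxznnbz" (len 10), cursors c1@6 c2@10, authorship ..11.122.2
After op 7 (delete): buffer="nwnnxnnb" (len 8), cursors c1@5 c2@8, authorship ..11.22.
After op 8 (insert('v')): buffer="nwnnxvnnbv" (len 10), cursors c1@6 c2@10, authorship ..11.122.2

Answer: 6 10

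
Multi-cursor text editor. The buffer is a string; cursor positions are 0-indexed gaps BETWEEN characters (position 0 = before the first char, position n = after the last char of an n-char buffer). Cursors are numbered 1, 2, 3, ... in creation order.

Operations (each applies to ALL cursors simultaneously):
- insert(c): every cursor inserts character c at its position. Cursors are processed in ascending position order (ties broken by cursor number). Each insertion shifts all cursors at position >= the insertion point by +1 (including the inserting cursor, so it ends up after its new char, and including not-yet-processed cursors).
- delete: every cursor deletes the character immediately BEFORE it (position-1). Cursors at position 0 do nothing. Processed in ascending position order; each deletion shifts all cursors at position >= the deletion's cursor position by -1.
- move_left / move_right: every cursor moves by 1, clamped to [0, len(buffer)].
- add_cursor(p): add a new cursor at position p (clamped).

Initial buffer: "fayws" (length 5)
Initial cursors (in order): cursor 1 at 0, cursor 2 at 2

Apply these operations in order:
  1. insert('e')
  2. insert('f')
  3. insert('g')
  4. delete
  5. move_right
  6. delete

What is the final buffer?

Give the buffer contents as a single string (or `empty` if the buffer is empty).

After op 1 (insert('e')): buffer="efaeyws" (len 7), cursors c1@1 c2@4, authorship 1..2...
After op 2 (insert('f')): buffer="effaefyws" (len 9), cursors c1@2 c2@6, authorship 11..22...
After op 3 (insert('g')): buffer="efgfaefgyws" (len 11), cursors c1@3 c2@8, authorship 111..222...
After op 4 (delete): buffer="effaefyws" (len 9), cursors c1@2 c2@6, authorship 11..22...
After op 5 (move_right): buffer="effaefyws" (len 9), cursors c1@3 c2@7, authorship 11..22...
After op 6 (delete): buffer="efaefws" (len 7), cursors c1@2 c2@5, authorship 11.22..

Answer: efaefws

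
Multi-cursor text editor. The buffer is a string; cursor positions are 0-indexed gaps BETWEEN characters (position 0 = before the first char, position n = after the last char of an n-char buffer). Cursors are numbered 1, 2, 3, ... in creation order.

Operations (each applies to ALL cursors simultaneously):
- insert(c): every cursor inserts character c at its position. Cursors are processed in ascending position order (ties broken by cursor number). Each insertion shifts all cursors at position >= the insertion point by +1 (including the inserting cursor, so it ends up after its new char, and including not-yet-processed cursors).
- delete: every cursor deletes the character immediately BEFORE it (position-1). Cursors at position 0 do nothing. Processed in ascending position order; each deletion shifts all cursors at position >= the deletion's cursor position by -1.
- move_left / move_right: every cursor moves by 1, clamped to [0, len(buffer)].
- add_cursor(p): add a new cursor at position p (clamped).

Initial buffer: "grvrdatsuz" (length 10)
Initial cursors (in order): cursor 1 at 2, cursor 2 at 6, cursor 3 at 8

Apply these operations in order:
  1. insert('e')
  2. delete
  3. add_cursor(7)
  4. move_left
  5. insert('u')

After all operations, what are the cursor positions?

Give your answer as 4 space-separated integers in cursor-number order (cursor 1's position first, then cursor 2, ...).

After op 1 (insert('e')): buffer="grevrdaetseuz" (len 13), cursors c1@3 c2@8 c3@11, authorship ..1....2..3..
After op 2 (delete): buffer="grvrdatsuz" (len 10), cursors c1@2 c2@6 c3@8, authorship ..........
After op 3 (add_cursor(7)): buffer="grvrdatsuz" (len 10), cursors c1@2 c2@6 c4@7 c3@8, authorship ..........
After op 4 (move_left): buffer="grvrdatsuz" (len 10), cursors c1@1 c2@5 c4@6 c3@7, authorship ..........
After op 5 (insert('u')): buffer="gurvrduautusuz" (len 14), cursors c1@2 c2@7 c4@9 c3@11, authorship .1....2.4.3...

Answer: 2 7 11 9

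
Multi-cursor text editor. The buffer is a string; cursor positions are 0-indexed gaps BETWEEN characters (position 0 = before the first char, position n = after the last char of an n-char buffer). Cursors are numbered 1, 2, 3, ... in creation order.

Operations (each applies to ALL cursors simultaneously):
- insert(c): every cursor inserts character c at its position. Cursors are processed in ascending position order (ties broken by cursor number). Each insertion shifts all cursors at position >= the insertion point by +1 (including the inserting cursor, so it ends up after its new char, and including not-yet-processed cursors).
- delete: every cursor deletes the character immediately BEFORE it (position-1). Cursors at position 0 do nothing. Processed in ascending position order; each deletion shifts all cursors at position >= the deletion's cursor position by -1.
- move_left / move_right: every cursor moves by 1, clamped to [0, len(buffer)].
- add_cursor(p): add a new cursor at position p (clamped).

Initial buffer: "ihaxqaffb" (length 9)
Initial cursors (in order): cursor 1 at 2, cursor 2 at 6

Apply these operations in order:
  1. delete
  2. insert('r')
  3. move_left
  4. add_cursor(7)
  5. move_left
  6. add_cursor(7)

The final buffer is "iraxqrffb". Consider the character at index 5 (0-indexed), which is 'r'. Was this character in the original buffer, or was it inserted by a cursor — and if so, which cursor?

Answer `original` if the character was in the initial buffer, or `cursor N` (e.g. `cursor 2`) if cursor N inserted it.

Answer: cursor 2

Derivation:
After op 1 (delete): buffer="iaxqffb" (len 7), cursors c1@1 c2@4, authorship .......
After op 2 (insert('r')): buffer="iraxqrffb" (len 9), cursors c1@2 c2@6, authorship .1...2...
After op 3 (move_left): buffer="iraxqrffb" (len 9), cursors c1@1 c2@5, authorship .1...2...
After op 4 (add_cursor(7)): buffer="iraxqrffb" (len 9), cursors c1@1 c2@5 c3@7, authorship .1...2...
After op 5 (move_left): buffer="iraxqrffb" (len 9), cursors c1@0 c2@4 c3@6, authorship .1...2...
After op 6 (add_cursor(7)): buffer="iraxqrffb" (len 9), cursors c1@0 c2@4 c3@6 c4@7, authorship .1...2...
Authorship (.=original, N=cursor N): . 1 . . . 2 . . .
Index 5: author = 2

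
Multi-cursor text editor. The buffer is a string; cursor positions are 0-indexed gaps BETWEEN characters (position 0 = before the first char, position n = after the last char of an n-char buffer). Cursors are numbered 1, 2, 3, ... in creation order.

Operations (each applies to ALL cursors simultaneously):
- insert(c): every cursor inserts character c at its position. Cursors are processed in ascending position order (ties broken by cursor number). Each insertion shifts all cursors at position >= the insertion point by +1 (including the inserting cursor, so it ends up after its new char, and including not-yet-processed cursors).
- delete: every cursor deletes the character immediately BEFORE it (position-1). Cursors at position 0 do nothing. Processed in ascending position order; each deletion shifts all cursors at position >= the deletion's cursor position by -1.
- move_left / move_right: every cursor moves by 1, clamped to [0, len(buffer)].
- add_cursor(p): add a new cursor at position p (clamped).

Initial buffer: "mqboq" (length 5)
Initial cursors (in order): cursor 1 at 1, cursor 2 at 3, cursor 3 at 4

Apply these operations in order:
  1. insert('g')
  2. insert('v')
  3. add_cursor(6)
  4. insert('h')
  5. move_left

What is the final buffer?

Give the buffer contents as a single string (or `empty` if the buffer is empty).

After op 1 (insert('g')): buffer="mgqbgogq" (len 8), cursors c1@2 c2@5 c3@7, authorship .1..2.3.
After op 2 (insert('v')): buffer="mgvqbgvogvq" (len 11), cursors c1@3 c2@7 c3@10, authorship .11..22.33.
After op 3 (add_cursor(6)): buffer="mgvqbgvogvq" (len 11), cursors c1@3 c4@6 c2@7 c3@10, authorship .11..22.33.
After op 4 (insert('h')): buffer="mgvhqbghvhogvhq" (len 15), cursors c1@4 c4@8 c2@10 c3@14, authorship .111..2422.333.
After op 5 (move_left): buffer="mgvhqbghvhogvhq" (len 15), cursors c1@3 c4@7 c2@9 c3@13, authorship .111..2422.333.

Answer: mgvhqbghvhogvhq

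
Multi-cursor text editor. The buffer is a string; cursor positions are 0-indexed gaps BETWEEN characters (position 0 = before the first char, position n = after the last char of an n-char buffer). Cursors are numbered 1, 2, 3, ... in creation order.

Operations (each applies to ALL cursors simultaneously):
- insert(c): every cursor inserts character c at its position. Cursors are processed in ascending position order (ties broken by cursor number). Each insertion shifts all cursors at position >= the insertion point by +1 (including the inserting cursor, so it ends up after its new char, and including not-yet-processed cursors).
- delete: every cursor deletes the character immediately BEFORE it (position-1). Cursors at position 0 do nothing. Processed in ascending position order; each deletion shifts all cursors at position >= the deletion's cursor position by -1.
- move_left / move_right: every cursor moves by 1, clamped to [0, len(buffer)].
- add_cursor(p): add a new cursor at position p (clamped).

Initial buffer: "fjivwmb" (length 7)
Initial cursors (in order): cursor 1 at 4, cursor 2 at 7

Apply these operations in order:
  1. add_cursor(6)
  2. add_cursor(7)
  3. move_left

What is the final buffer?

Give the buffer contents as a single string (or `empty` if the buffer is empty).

Answer: fjivwmb

Derivation:
After op 1 (add_cursor(6)): buffer="fjivwmb" (len 7), cursors c1@4 c3@6 c2@7, authorship .......
After op 2 (add_cursor(7)): buffer="fjivwmb" (len 7), cursors c1@4 c3@6 c2@7 c4@7, authorship .......
After op 3 (move_left): buffer="fjivwmb" (len 7), cursors c1@3 c3@5 c2@6 c4@6, authorship .......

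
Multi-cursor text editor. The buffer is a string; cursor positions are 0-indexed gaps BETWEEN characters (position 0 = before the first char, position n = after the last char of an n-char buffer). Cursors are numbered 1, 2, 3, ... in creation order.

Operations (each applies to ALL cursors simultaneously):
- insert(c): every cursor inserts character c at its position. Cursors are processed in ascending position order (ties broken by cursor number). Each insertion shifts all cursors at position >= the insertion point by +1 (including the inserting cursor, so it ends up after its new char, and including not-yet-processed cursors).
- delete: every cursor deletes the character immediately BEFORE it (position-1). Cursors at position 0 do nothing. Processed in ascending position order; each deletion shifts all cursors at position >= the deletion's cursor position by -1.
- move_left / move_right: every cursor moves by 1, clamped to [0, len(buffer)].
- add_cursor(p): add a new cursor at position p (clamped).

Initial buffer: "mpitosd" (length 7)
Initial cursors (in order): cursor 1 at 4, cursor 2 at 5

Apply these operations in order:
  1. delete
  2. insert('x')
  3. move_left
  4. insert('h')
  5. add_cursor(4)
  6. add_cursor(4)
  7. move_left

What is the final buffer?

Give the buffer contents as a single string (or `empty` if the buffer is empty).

Answer: mpixhhxsd

Derivation:
After op 1 (delete): buffer="mpisd" (len 5), cursors c1@3 c2@3, authorship .....
After op 2 (insert('x')): buffer="mpixxsd" (len 7), cursors c1@5 c2@5, authorship ...12..
After op 3 (move_left): buffer="mpixxsd" (len 7), cursors c1@4 c2@4, authorship ...12..
After op 4 (insert('h')): buffer="mpixhhxsd" (len 9), cursors c1@6 c2@6, authorship ...1122..
After op 5 (add_cursor(4)): buffer="mpixhhxsd" (len 9), cursors c3@4 c1@6 c2@6, authorship ...1122..
After op 6 (add_cursor(4)): buffer="mpixhhxsd" (len 9), cursors c3@4 c4@4 c1@6 c2@6, authorship ...1122..
After op 7 (move_left): buffer="mpixhhxsd" (len 9), cursors c3@3 c4@3 c1@5 c2@5, authorship ...1122..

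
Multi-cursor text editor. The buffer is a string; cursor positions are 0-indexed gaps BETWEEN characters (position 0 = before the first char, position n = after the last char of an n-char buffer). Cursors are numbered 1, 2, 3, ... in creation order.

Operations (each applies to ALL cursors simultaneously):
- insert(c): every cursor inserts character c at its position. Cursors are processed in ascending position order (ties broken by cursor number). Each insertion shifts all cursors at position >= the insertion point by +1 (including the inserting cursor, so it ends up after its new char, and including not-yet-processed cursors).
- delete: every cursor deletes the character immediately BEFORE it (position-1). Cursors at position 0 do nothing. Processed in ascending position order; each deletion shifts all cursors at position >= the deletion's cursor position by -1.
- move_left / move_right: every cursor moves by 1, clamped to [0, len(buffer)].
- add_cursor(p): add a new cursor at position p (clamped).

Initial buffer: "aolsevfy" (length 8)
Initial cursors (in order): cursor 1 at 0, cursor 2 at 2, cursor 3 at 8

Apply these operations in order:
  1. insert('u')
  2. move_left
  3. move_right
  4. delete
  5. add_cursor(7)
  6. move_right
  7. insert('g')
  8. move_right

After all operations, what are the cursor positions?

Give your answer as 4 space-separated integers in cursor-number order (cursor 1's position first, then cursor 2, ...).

Answer: 3 6 12 12

Derivation:
After op 1 (insert('u')): buffer="uaoulsevfyu" (len 11), cursors c1@1 c2@4 c3@11, authorship 1..2......3
After op 2 (move_left): buffer="uaoulsevfyu" (len 11), cursors c1@0 c2@3 c3@10, authorship 1..2......3
After op 3 (move_right): buffer="uaoulsevfyu" (len 11), cursors c1@1 c2@4 c3@11, authorship 1..2......3
After op 4 (delete): buffer="aolsevfy" (len 8), cursors c1@0 c2@2 c3@8, authorship ........
After op 5 (add_cursor(7)): buffer="aolsevfy" (len 8), cursors c1@0 c2@2 c4@7 c3@8, authorship ........
After op 6 (move_right): buffer="aolsevfy" (len 8), cursors c1@1 c2@3 c3@8 c4@8, authorship ........
After op 7 (insert('g')): buffer="agolgsevfygg" (len 12), cursors c1@2 c2@5 c3@12 c4@12, authorship .1..2.....34
After op 8 (move_right): buffer="agolgsevfygg" (len 12), cursors c1@3 c2@6 c3@12 c4@12, authorship .1..2.....34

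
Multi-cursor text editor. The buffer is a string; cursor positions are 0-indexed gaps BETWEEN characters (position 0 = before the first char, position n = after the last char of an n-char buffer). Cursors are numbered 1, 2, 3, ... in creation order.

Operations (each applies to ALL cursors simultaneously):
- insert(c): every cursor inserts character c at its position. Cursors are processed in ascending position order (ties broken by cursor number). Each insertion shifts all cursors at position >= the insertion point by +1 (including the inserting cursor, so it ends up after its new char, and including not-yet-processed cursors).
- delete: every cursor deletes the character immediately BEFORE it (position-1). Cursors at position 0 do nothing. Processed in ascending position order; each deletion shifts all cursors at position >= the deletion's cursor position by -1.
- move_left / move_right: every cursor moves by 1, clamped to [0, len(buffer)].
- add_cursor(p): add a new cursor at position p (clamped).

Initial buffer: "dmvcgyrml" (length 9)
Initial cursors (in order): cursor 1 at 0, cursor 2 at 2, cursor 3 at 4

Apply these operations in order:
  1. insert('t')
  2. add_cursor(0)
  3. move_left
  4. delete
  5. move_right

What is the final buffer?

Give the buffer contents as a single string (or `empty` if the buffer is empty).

After op 1 (insert('t')): buffer="tdmtvctgyrml" (len 12), cursors c1@1 c2@4 c3@7, authorship 1..2..3.....
After op 2 (add_cursor(0)): buffer="tdmtvctgyrml" (len 12), cursors c4@0 c1@1 c2@4 c3@7, authorship 1..2..3.....
After op 3 (move_left): buffer="tdmtvctgyrml" (len 12), cursors c1@0 c4@0 c2@3 c3@6, authorship 1..2..3.....
After op 4 (delete): buffer="tdtvtgyrml" (len 10), cursors c1@0 c4@0 c2@2 c3@4, authorship 1.2.3.....
After op 5 (move_right): buffer="tdtvtgyrml" (len 10), cursors c1@1 c4@1 c2@3 c3@5, authorship 1.2.3.....

Answer: tdtvtgyrml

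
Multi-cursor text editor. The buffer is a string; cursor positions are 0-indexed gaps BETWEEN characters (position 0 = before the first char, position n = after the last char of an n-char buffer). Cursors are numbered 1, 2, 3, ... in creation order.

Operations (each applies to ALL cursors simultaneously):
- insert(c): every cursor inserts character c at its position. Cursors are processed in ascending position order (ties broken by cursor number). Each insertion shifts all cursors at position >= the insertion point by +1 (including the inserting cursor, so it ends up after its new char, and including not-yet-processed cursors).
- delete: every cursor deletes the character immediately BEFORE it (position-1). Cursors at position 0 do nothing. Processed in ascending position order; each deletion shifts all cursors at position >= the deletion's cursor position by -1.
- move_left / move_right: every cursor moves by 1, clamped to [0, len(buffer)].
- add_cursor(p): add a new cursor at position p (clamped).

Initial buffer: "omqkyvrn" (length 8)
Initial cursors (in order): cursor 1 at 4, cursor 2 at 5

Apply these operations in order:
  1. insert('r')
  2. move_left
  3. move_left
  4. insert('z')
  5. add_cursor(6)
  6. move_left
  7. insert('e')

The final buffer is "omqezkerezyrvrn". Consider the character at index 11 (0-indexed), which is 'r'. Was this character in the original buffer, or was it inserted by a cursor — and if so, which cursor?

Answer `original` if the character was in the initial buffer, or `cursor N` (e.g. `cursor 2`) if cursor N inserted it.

After op 1 (insert('r')): buffer="omqkryrvrn" (len 10), cursors c1@5 c2@7, authorship ....1.2...
After op 2 (move_left): buffer="omqkryrvrn" (len 10), cursors c1@4 c2@6, authorship ....1.2...
After op 3 (move_left): buffer="omqkryrvrn" (len 10), cursors c1@3 c2@5, authorship ....1.2...
After op 4 (insert('z')): buffer="omqzkrzyrvrn" (len 12), cursors c1@4 c2@7, authorship ...1.12.2...
After op 5 (add_cursor(6)): buffer="omqzkrzyrvrn" (len 12), cursors c1@4 c3@6 c2@7, authorship ...1.12.2...
After op 6 (move_left): buffer="omqzkrzyrvrn" (len 12), cursors c1@3 c3@5 c2@6, authorship ...1.12.2...
After op 7 (insert('e')): buffer="omqezkerezyrvrn" (len 15), cursors c1@4 c3@7 c2@9, authorship ...11.3122.2...
Authorship (.=original, N=cursor N): . . . 1 1 . 3 1 2 2 . 2 . . .
Index 11: author = 2

Answer: cursor 2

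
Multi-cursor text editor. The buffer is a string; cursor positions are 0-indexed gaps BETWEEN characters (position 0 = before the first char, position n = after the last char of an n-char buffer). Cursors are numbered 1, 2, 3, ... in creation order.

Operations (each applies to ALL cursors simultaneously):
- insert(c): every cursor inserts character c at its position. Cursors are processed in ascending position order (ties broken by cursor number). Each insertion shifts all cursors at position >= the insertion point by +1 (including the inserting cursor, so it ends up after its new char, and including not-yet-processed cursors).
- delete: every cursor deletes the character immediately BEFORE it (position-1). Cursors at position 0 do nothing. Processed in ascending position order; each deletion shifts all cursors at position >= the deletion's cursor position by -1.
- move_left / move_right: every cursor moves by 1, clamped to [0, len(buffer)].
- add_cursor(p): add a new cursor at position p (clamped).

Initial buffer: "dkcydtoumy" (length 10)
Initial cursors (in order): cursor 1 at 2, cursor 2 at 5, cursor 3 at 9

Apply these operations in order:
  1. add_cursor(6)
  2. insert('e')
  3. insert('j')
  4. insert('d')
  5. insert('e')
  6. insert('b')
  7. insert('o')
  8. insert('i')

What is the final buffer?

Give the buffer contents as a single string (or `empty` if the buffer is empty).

Answer: dkejdeboicydejdeboitejdeboioumejdeboiy

Derivation:
After op 1 (add_cursor(6)): buffer="dkcydtoumy" (len 10), cursors c1@2 c2@5 c4@6 c3@9, authorship ..........
After op 2 (insert('e')): buffer="dkecydeteoumey" (len 14), cursors c1@3 c2@7 c4@9 c3@13, authorship ..1...2.4...3.
After op 3 (insert('j')): buffer="dkejcydejtejoumejy" (len 18), cursors c1@4 c2@9 c4@12 c3@17, authorship ..11...22.44...33.
After op 4 (insert('d')): buffer="dkejdcydejdtejdoumejdy" (len 22), cursors c1@5 c2@11 c4@15 c3@21, authorship ..111...222.444...333.
After op 5 (insert('e')): buffer="dkejdecydejdetejdeoumejdey" (len 26), cursors c1@6 c2@13 c4@18 c3@25, authorship ..1111...2222.4444...3333.
After op 6 (insert('b')): buffer="dkejdebcydejdebtejdeboumejdeby" (len 30), cursors c1@7 c2@15 c4@21 c3@29, authorship ..11111...22222.44444...33333.
After op 7 (insert('o')): buffer="dkejdebocydejdebotejdebooumejdeboy" (len 34), cursors c1@8 c2@17 c4@24 c3@33, authorship ..111111...222222.444444...333333.
After op 8 (insert('i')): buffer="dkejdeboicydejdeboitejdeboioumejdeboiy" (len 38), cursors c1@9 c2@19 c4@27 c3@37, authorship ..1111111...2222222.4444444...3333333.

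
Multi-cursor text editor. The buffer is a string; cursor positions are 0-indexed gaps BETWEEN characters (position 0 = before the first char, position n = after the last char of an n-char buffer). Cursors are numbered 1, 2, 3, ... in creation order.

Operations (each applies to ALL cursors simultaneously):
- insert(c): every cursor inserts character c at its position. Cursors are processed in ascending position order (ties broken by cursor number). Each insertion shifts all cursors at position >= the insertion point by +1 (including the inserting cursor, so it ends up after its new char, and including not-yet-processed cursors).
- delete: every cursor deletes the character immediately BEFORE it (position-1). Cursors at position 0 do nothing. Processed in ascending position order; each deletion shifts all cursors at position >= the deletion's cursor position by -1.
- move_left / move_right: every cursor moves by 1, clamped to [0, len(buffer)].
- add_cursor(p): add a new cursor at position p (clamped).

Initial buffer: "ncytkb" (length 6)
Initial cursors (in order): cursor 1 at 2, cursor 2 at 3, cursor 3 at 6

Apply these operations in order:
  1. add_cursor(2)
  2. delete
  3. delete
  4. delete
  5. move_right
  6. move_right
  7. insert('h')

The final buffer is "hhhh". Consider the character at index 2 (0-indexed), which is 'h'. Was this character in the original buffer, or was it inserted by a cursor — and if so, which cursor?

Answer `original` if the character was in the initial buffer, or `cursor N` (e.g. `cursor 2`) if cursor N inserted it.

Answer: cursor 3

Derivation:
After op 1 (add_cursor(2)): buffer="ncytkb" (len 6), cursors c1@2 c4@2 c2@3 c3@6, authorship ......
After op 2 (delete): buffer="tk" (len 2), cursors c1@0 c2@0 c4@0 c3@2, authorship ..
After op 3 (delete): buffer="t" (len 1), cursors c1@0 c2@0 c4@0 c3@1, authorship .
After op 4 (delete): buffer="" (len 0), cursors c1@0 c2@0 c3@0 c4@0, authorship 
After op 5 (move_right): buffer="" (len 0), cursors c1@0 c2@0 c3@0 c4@0, authorship 
After op 6 (move_right): buffer="" (len 0), cursors c1@0 c2@0 c3@0 c4@0, authorship 
After op 7 (insert('h')): buffer="hhhh" (len 4), cursors c1@4 c2@4 c3@4 c4@4, authorship 1234
Authorship (.=original, N=cursor N): 1 2 3 4
Index 2: author = 3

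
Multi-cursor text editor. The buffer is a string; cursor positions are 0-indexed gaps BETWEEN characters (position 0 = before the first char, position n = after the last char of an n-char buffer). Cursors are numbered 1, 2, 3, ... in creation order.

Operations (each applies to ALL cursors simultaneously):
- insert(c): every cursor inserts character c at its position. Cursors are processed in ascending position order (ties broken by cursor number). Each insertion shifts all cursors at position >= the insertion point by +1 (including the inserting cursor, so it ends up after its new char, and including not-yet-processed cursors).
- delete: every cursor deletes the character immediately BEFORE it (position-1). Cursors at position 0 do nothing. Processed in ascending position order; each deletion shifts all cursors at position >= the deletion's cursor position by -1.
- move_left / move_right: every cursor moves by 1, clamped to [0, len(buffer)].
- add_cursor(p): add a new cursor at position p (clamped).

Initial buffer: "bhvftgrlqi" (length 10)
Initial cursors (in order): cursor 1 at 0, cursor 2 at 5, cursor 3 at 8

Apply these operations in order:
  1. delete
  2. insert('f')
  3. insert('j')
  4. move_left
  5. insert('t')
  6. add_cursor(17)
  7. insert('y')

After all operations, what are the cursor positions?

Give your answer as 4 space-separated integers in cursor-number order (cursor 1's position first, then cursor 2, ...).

After op 1 (delete): buffer="bhvfgrqi" (len 8), cursors c1@0 c2@4 c3@6, authorship ........
After op 2 (insert('f')): buffer="fbhvffgrfqi" (len 11), cursors c1@1 c2@6 c3@9, authorship 1....2..3..
After op 3 (insert('j')): buffer="fjbhvffjgrfjqi" (len 14), cursors c1@2 c2@8 c3@12, authorship 11....22..33..
After op 4 (move_left): buffer="fjbhvffjgrfjqi" (len 14), cursors c1@1 c2@7 c3@11, authorship 11....22..33..
After op 5 (insert('t')): buffer="ftjbhvfftjgrftjqi" (len 17), cursors c1@2 c2@9 c3@14, authorship 111....222..333..
After op 6 (add_cursor(17)): buffer="ftjbhvfftjgrftjqi" (len 17), cursors c1@2 c2@9 c3@14 c4@17, authorship 111....222..333..
After op 7 (insert('y')): buffer="ftyjbhvfftyjgrftyjqiy" (len 21), cursors c1@3 c2@11 c3@17 c4@21, authorship 1111....2222..3333..4

Answer: 3 11 17 21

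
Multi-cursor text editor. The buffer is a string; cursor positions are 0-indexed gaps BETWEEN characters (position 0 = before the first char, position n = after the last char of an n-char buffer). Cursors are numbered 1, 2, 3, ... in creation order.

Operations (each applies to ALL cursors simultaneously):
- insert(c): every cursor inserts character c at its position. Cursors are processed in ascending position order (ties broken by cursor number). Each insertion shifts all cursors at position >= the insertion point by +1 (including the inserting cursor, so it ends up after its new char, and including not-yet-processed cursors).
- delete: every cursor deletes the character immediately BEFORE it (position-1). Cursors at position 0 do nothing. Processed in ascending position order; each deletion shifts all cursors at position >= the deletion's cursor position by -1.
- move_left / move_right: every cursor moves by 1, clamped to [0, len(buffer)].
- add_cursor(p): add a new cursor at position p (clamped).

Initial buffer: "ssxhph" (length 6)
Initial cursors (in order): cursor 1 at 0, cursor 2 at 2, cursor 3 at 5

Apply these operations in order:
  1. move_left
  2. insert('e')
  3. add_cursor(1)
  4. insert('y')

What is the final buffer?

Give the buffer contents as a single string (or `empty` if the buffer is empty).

Answer: eyyseysxheyph

Derivation:
After op 1 (move_left): buffer="ssxhph" (len 6), cursors c1@0 c2@1 c3@4, authorship ......
After op 2 (insert('e')): buffer="esesxheph" (len 9), cursors c1@1 c2@3 c3@7, authorship 1.2...3..
After op 3 (add_cursor(1)): buffer="esesxheph" (len 9), cursors c1@1 c4@1 c2@3 c3@7, authorship 1.2...3..
After op 4 (insert('y')): buffer="eyyseysxheyph" (len 13), cursors c1@3 c4@3 c2@6 c3@11, authorship 114.22...33..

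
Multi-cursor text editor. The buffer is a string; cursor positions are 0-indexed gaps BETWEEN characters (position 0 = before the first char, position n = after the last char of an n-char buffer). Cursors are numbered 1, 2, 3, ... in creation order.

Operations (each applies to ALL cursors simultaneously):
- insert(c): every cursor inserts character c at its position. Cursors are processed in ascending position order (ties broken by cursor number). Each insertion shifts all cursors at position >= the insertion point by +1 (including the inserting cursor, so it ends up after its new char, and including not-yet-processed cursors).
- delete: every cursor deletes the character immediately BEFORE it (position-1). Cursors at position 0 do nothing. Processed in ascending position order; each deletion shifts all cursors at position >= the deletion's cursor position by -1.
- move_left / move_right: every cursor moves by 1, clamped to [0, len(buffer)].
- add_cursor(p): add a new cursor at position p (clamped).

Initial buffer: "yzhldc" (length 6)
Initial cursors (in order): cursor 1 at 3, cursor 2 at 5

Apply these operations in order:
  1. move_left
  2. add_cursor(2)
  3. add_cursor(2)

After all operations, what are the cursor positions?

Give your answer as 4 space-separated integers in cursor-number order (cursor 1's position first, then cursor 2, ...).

After op 1 (move_left): buffer="yzhldc" (len 6), cursors c1@2 c2@4, authorship ......
After op 2 (add_cursor(2)): buffer="yzhldc" (len 6), cursors c1@2 c3@2 c2@4, authorship ......
After op 3 (add_cursor(2)): buffer="yzhldc" (len 6), cursors c1@2 c3@2 c4@2 c2@4, authorship ......

Answer: 2 4 2 2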